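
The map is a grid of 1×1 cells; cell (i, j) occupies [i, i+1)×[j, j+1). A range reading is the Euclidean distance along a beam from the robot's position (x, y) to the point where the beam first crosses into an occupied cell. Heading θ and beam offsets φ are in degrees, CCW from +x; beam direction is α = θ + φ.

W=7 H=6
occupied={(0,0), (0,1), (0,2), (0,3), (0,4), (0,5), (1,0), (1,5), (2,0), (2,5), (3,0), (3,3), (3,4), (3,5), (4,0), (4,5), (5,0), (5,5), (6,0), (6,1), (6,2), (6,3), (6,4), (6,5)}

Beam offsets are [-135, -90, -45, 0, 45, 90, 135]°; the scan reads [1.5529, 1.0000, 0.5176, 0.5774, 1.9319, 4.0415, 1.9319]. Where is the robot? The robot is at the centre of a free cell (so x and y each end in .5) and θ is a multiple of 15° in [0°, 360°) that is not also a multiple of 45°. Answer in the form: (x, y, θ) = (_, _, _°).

(x, y, θ) = (2.5, 1.5, 300°)

Candidates: 18 free-cell centres × 16 headings = 288 poses. Raycast each; keep the one whose scan matches to 4 dp.
  (4.5, 1.5, 300°): beam 1 = 3.6235 ≠ 1.5529 ✗
  (5.5, 1.5, 330°): beam 1 = 1.9319 ≠ 1.5529 ✗
  (2.5, 2.5, 330°): beam 2 = 1.7321 ≠ 1.0000 ✗
  …
  (2.5, 1.5, 300°): r_1=1.5529, r_2=1.0000, r_3=0.5176, r_4=0.5774, r_5=1.9319, r_6=4.0415, r_7=1.9319 — all match ✓
Only this pose fits every beam.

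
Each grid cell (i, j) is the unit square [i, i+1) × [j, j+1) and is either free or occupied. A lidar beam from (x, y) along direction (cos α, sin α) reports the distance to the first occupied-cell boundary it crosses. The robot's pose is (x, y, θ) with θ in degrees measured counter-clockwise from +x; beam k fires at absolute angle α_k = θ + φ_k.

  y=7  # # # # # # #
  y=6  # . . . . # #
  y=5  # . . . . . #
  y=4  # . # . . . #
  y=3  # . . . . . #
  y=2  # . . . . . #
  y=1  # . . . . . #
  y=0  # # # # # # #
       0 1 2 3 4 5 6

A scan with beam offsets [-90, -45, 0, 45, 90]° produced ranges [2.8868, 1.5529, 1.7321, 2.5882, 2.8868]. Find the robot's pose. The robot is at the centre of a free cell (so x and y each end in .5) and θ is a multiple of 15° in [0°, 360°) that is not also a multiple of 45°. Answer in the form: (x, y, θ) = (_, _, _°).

(x, y, θ) = (3.5, 2.5, 300°)

The pose lattice has 28·16 = 448 candidates. Test each by forward raycasting.
  (3.5, 2.5, 75°): beam 1 = 2.5882 ≠ 2.8868 ✗
  (4.5, 4.5, 75°): beam 1 = 1.5529 ≠ 2.8868 ✗
  (4.5, 2.5, 330°): beam 1 = 1.7321 ≠ 2.8868 ✗
  (3.5, 5.5, 285°): beam 1 = 2.5882 ≠ 2.8868 ✗
  (3.5, 6.5, 75°): beam 1 = 1.5529 ≠ 2.8868 ✗
  …
  (3.5, 2.5, 300°): r_1=2.8868, r_2=1.5529, r_3=1.7321, r_4=2.5882, r_5=2.8868 — all match ✓
Only this pose fits every beam.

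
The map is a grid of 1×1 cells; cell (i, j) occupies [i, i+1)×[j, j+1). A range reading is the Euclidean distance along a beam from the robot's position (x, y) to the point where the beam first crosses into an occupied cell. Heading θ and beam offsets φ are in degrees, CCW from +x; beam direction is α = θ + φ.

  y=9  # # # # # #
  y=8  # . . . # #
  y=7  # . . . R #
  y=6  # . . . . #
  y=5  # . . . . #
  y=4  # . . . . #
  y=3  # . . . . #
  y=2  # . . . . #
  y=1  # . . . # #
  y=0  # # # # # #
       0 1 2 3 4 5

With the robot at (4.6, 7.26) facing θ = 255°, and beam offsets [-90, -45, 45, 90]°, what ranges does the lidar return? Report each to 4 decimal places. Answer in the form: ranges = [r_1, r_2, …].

beam 1: φ=-90°, α=165°
  cosα=-0.9659 sinα=0.2588 | (4,7) | tMaxX 0.6212 tMaxY 2.8591 | tΔX 1.0353 tΔY 3.8637
    t=0.6212 [x] (3,7)
    t=1.6564 [x] (2,7)
    t=2.6917 [x] (1,7)
    t=2.8591 [y] (1,8)
    t=3.7270 [x] (0,8) — stop
  → r_1 = 3.7270
beam 2: φ=-45°, α=210°
  cosα=-0.8660 sinα=-0.5000 | (4,7) | tMaxX 0.6928 tMaxY 0.5200 | tΔX 1.1547 tΔY 2.0000
    t=0.5200 [y] (4,6)
    t=0.6928 [x] (3,6)
    t=1.8475 [x] (2,6)
    t=2.5200 [y] (2,5)
    t=3.0022 [x] (1,5)
    t=4.1569 [x] (0,5) — stop
  → r_2 = 4.1569
beam 3: φ=45°, α=300°
  cosα=0.5000 sinα=-0.8660 | (4,7) | tMaxX 0.8000 tMaxY 0.3002 | tΔX 2.0000 tΔY 1.1547
    t=0.3002 [y] (4,6)
    t=0.8000 [x] (5,6) — stop
  → r_3 = 0.8000
beam 4: φ=90°, α=345°
  cosα=0.9659 sinα=-0.2588 | (4,7) | tMaxX 0.4141 tMaxY 1.0046 | tΔX 1.0353 tΔY 3.8637
    t=0.4141 [x] (5,7) — stop
  → r_4 = 0.4141

ranges = [3.7270, 4.1569, 0.8000, 0.4141]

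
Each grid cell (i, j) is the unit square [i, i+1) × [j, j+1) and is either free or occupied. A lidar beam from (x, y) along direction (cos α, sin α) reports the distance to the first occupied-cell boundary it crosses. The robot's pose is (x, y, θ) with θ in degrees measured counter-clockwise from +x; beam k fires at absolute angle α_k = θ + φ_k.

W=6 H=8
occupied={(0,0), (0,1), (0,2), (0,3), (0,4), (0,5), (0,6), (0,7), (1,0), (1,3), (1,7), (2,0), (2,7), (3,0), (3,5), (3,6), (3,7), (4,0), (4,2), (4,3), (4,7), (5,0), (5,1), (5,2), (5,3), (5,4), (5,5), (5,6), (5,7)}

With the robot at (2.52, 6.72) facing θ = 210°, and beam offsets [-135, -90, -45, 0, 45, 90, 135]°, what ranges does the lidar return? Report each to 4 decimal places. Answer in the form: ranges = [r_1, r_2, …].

beam 1: φ=-135°, α=75°
  d=(0.2588,0.9659)  start (2,6)  tX=1.8546 tY=0.2899  stride 1/|dx|=3.8637 1/|dy|=1.0353
    cross y-line → (2,7), t=0.2899 (wall)
  → r_1 = 0.2899
beam 2: φ=-90°, α=120°
  d=(-0.5000,0.8660)  start (2,6)  tX=1.0400 tY=0.3233  stride 1/|dx|=2.0000 1/|dy|=1.1547
    cross y-line → (2,7), t=0.3233 (wall)
  → r_2 = 0.3233
beam 3: φ=-45°, α=165°
  d=(-0.9659,0.2588)  start (2,6)  tX=0.5383 tY=1.0818  stride 1/|dx|=1.0353 1/|dy|=3.8637
    cross x-line → (1,6), t=0.5383
    cross y-line → (1,7), t=1.0818 (wall)
  → r_3 = 1.0818
beam 4: φ=0°, α=210°
  d=(-0.8660,-0.5000)  start (2,6)  tX=0.6004 tY=1.4400  stride 1/|dx|=1.1547 1/|dy|=2.0000
    cross x-line → (1,6), t=0.6004
    cross y-line → (1,5), t=1.4400
    cross x-line → (0,5), t=1.7551 (wall)
  → r_4 = 1.7551
beam 5: φ=45°, α=255°
  d=(-0.2588,-0.9659)  start (2,6)  tX=2.0091 tY=0.7454  stride 1/|dx|=3.8637 1/|dy|=1.0353
    cross y-line → (2,5), t=0.7454
    cross y-line → (2,4), t=1.7807
    cross x-line → (1,4), t=2.0091
    cross y-line → (1,3), t=2.8160 (wall)
  → r_5 = 2.8160
beam 6: φ=90°, α=300°
  d=(0.5000,-0.8660)  start (2,6)  tX=0.9600 tY=0.8314  stride 1/|dx|=2.0000 1/|dy|=1.1547
    cross y-line → (2,5), t=0.8314
    cross x-line → (3,5), t=0.9600 (wall)
  → r_6 = 0.9600
beam 7: φ=135°, α=345°
  d=(0.9659,-0.2588)  start (2,6)  tX=0.4969 tY=2.7819  stride 1/|dx|=1.0353 1/|dy|=3.8637
    cross x-line → (3,6), t=0.4969 (wall)
  → r_7 = 0.4969

ranges = [0.2899, 0.3233, 1.0818, 1.7551, 2.8160, 0.9600, 0.4969]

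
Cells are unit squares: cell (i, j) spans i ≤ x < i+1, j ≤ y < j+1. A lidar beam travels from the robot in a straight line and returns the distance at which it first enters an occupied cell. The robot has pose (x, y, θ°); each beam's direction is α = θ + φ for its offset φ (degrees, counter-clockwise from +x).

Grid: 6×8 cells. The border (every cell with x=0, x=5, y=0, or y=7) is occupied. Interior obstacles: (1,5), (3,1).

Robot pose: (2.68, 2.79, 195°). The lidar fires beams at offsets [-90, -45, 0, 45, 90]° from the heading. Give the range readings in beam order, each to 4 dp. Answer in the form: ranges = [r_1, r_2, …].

ranges = [2.6273, 1.9399, 1.7393, 2.0669, 1.2364]

beam 1: φ=-90°, α=105°
  direction (-0.2588, 0.9659); cell (2,2); t to first gridline: x 2.6273, y 0.2174 (then +3.8637 / +1.0353)
    (2,3) via y @ 0.2174
    (2,4) via y @ 1.2527
    (2,5) via y @ 2.2880
    (1,5) via x @ 2.6273  # hit
  → r_1 = 2.6273
beam 2: φ=-45°, α=150°
  direction (-0.8660, 0.5000); cell (2,2); t to first gridline: x 0.7852, y 0.4200 (then +1.1547 / +2.0000)
    (2,3) via y @ 0.4200
    (1,3) via x @ 0.7852
    (0,3) via x @ 1.9399  # hit
  → r_2 = 1.9399
beam 3: φ=0°, α=195°
  direction (-0.9659, -0.2588); cell (2,2); t to first gridline: x 0.7040, y 3.0523 (then +1.0353 / +3.8637)
    (1,2) via x @ 0.7040
    (0,2) via x @ 1.7393  # hit
  → r_3 = 1.7393
beam 4: φ=45°, α=240°
  direction (-0.5000, -0.8660); cell (2,2); t to first gridline: x 1.3600, y 0.9122 (then +2.0000 / +1.1547)
    (2,1) via y @ 0.9122
    (1,1) via x @ 1.3600
    (1,0) via y @ 2.0669  # hit
  → r_4 = 2.0669
beam 5: φ=90°, α=285°
  direction (0.2588, -0.9659); cell (2,2); t to first gridline: x 1.2364, y 0.8179 (then +3.8637 / +1.0353)
    (2,1) via y @ 0.8179
    (3,1) via x @ 1.2364  # hit
  → r_5 = 1.2364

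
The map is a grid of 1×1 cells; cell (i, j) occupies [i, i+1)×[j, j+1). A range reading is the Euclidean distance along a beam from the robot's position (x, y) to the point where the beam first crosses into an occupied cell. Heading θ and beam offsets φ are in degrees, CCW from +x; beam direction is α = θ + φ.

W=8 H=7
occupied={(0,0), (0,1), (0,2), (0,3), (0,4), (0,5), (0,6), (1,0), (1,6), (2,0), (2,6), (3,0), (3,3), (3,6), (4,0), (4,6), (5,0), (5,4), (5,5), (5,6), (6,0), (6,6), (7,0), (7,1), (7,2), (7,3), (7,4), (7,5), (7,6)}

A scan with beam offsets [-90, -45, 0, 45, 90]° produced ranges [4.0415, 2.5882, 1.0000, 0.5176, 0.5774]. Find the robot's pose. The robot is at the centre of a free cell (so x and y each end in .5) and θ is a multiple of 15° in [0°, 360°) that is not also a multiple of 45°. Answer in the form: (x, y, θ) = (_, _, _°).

The pose lattice has 27·16 = 432 candidates. Test each by forward raycasting.
  (4.5, 2.5, 75°): beam 1 = 2.5882 ≠ 4.0415 ✗
  (4.5, 2.5, 150°): beam 1 = 1.7321 ≠ 4.0415 ✗
  (4.5, 3.5, 30°): beam 1 = 2.8868 ≠ 4.0415 ✗
  (4.5, 2.5, 285°): beam 1 = 3.6235 ≠ 4.0415 ✗
  …
  (1.5, 3.5, 120°): r_1=4.0415, r_2=2.5882, r_3=1.0000, r_4=0.5176, r_5=0.5774 — all match ✓
Only this pose fits every beam.

(x, y, θ) = (1.5, 3.5, 120°)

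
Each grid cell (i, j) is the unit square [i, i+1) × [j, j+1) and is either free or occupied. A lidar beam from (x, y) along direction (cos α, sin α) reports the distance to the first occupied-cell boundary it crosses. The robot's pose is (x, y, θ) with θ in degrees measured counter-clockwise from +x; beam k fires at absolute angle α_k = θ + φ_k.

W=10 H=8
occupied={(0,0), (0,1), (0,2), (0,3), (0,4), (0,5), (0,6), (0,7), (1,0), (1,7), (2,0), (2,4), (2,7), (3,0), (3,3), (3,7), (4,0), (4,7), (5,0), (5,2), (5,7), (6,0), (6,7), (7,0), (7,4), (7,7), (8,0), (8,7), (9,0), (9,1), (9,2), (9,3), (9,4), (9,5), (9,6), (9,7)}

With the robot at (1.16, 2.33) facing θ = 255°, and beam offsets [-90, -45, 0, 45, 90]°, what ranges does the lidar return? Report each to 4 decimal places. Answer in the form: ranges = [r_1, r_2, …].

beam 1: φ=-90°, α=165°
  d=(-0.9659,0.2588)  start (1,2)  tX=0.1656 tY=2.5887  stride 1/|dx|=1.0353 1/|dy|=3.8637
    cross x-line → (0,2), t=0.1656 (wall)
  → r_1 = 0.1656
beam 2: φ=-45°, α=210°
  d=(-0.8660,-0.5000)  start (1,2)  tX=0.1848 tY=0.6600  stride 1/|dx|=1.1547 1/|dy|=2.0000
    cross x-line → (0,2), t=0.1848 (wall)
  → r_2 = 0.1848
beam 3: φ=0°, α=255°
  d=(-0.2588,-0.9659)  start (1,2)  tX=0.6182 tY=0.3416  stride 1/|dx|=3.8637 1/|dy|=1.0353
    cross y-line → (1,1), t=0.3416
    cross x-line → (0,1), t=0.6182 (wall)
  → r_3 = 0.6182
beam 4: φ=45°, α=300°
  d=(0.5000,-0.8660)  start (1,2)  tX=1.6800 tY=0.3811  stride 1/|dx|=2.0000 1/|dy|=1.1547
    cross y-line → (1,1), t=0.3811
    cross y-line → (1,0), t=1.5358 (wall)
  → r_4 = 1.5358
beam 5: φ=90°, α=345°
  d=(0.9659,-0.2588)  start (1,2)  tX=0.8696 tY=1.2750  stride 1/|dx|=1.0353 1/|dy|=3.8637
    cross x-line → (2,2), t=0.8696
    cross y-line → (2,1), t=1.2750
    cross x-line → (3,1), t=1.9049
    cross x-line → (4,1), t=2.9402
    cross x-line → (5,1), t=3.9755
    cross x-line → (6,1), t=5.0107
    cross y-line → (6,0), t=5.1387 (wall)
  → r_5 = 5.1387

ranges = [0.1656, 0.1848, 0.6182, 1.5358, 5.1387]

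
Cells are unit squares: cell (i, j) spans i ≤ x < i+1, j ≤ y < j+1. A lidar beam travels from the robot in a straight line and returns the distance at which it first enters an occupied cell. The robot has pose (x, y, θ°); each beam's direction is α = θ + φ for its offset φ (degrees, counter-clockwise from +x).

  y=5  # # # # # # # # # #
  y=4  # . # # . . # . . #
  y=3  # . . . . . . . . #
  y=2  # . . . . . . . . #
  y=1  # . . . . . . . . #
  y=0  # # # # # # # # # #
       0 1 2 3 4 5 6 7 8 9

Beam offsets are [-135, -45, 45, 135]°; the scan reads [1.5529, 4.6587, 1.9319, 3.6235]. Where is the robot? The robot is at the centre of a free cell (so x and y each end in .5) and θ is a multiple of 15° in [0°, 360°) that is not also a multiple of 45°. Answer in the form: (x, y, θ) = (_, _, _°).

The pose lattice has 29·16 = 464 candidates. Test each by forward raycasting.
  (7.5, 3.5, 15°): beam 1 = 2.8868 ≠ 1.5529 ✗
  (7.5, 4.5, 330°): beam 1 = 0.5176 ≠ 1.5529 ✗
  (7.5, 1.5, 345°): beam 1 = 1.0000 ≠ 1.5529 ✗
  (3.5, 2.5, 15°): beam 1 = 1.7321 ≠ 1.5529 ✗
  …
  (4.5, 2.5, 60°): r_1=1.5529, r_2=4.6587, r_3=1.9319, r_4=3.6235 — all match ✓
No second candidate reproduces the full scan.

(x, y, θ) = (4.5, 2.5, 60°)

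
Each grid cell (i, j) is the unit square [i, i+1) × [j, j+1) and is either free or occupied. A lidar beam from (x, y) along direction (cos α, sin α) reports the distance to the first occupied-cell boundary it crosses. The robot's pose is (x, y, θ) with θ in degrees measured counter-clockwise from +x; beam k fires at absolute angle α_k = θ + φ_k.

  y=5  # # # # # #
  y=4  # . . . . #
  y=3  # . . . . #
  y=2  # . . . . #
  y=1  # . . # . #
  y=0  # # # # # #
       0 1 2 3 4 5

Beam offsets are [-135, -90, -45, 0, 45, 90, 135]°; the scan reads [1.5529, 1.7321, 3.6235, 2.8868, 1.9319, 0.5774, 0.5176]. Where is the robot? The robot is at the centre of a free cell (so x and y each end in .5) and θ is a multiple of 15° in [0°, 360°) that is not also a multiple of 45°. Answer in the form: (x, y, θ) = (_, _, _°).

(x, y, θ) = (1.5, 2.5, 60°)

The pose lattice has 15·16 = 240 candidates. Test each by forward raycasting.
  (2.5, 2.5, 105°): beam 1 = 1.0000 ≠ 1.5529 ✗
  (1.5, 1.5, 165°): beam 1 = 4.0415 ≠ 1.5529 ✗
  (4.5, 3.5, 345°): beam 1 = 4.0415 ≠ 1.5529 ✗
  (3.5, 4.5, 255°): beam 1 = 0.5774 ≠ 1.5529 ✗
  (3.5, 2.5, 285°): beam 1 = 2.8868 ≠ 1.5529 ✗
  …
  (1.5, 2.5, 60°): r_1=1.5529, r_2=1.7321, r_3=3.6235, r_4=2.8868, r_5=1.9319, r_6=0.5774, r_7=0.5176 — all match ✓
Unique over the lattice → pose = (1.5, 2.5, 60°).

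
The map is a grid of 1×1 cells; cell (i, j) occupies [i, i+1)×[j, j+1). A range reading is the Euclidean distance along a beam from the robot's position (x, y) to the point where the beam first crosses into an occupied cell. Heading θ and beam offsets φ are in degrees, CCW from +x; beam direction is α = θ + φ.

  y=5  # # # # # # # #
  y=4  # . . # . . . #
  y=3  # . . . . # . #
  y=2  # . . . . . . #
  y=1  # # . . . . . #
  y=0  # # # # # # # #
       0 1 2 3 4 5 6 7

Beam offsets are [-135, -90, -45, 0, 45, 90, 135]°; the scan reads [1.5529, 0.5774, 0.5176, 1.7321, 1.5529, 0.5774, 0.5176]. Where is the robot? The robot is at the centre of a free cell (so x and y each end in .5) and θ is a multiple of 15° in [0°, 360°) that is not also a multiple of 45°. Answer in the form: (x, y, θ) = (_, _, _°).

Candidates: 21 free-cell centres × 16 headings = 336 poses. Raycast each; keep the one whose scan matches to 4 dp.
  (4.5, 3.5, 120°): beam 1 = 0.5176 ≠ 1.5529 ✗
  (2.5, 4.5, 120°): beam 1 = 0.5176 ≠ 1.5529 ✗
  (2.5, 2.5, 30°): beam 2 = 1.7321 ≠ 0.5774 ✗
  …
  (5.5, 4.5, 330°): r_1=1.5529, r_2=0.5774, r_3=0.5176, r_4=1.7321, r_5=1.5529, r_6=0.5774, r_7=0.5176 — all match ✓
Unique over the lattice → pose = (5.5, 4.5, 330°).

(x, y, θ) = (5.5, 4.5, 330°)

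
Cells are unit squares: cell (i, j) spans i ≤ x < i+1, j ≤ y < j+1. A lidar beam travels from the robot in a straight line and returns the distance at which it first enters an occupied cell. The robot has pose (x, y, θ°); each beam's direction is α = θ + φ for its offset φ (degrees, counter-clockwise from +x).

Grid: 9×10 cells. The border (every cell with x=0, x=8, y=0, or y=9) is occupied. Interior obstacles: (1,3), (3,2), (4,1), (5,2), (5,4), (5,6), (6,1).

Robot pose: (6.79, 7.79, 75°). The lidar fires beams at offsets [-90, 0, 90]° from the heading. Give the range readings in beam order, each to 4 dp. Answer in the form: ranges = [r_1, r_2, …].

ranges = [1.2527, 1.2527, 4.6751]

beam 1: φ=-90°, α=345°
  d=(0.9659,-0.2588)  start (6,7)  tX=0.2174 tY=3.0523  stride 1/|dx|=1.0353 1/|dy|=3.8637
    cross x-line → (7,7), t=0.2174
    cross x-line → (8,7), t=1.2527 (wall)
  → r_1 = 1.2527
beam 2: φ=0°, α=75°
  d=(0.2588,0.9659)  start (6,7)  tX=0.8114 tY=0.2174  stride 1/|dx|=3.8637 1/|dy|=1.0353
    cross y-line → (6,8), t=0.2174
    cross x-line → (7,8), t=0.8114
    cross y-line → (7,9), t=1.2527 (wall)
  → r_2 = 1.2527
beam 3: φ=90°, α=165°
  d=(-0.9659,0.2588)  start (6,7)  tX=0.8179 tY=0.8114  stride 1/|dx|=1.0353 1/|dy|=3.8637
    cross y-line → (6,8), t=0.8114
    cross x-line → (5,8), t=0.8179
    cross x-line → (4,8), t=1.8531
    cross x-line → (3,8), t=2.8884
    cross x-line → (2,8), t=3.9237
    cross y-line → (2,9), t=4.6751 (wall)
  → r_3 = 4.6751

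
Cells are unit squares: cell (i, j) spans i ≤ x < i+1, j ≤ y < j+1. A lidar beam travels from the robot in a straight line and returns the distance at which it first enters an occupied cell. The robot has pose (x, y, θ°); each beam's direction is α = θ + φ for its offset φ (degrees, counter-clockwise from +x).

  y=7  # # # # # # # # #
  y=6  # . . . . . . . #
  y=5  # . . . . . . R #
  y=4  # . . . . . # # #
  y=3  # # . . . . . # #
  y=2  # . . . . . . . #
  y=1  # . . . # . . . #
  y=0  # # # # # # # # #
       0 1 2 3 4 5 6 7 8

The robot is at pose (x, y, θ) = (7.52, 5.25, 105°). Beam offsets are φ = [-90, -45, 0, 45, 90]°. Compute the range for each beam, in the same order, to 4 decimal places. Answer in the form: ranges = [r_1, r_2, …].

ranges = [0.4969, 0.9600, 1.8117, 3.5000, 0.9659]

beam 1: φ=-90°, α=15°
  d=(0.9659,0.2588)  start (7,5)  tX=0.4969 tY=2.8978  stride 1/|dx|=1.0353 1/|dy|=3.8637
    cross x-line → (8,5), t=0.4969 (wall)
  → r_1 = 0.4969
beam 2: φ=-45°, α=60°
  d=(0.5000,0.8660)  start (7,5)  tX=0.9600 tY=0.8660  stride 1/|dx|=2.0000 1/|dy|=1.1547
    cross y-line → (7,6), t=0.8660
    cross x-line → (8,6), t=0.9600 (wall)
  → r_2 = 0.9600
beam 3: φ=0°, α=105°
  d=(-0.2588,0.9659)  start (7,5)  tX=2.0091 tY=0.7765  stride 1/|dx|=3.8637 1/|dy|=1.0353
    cross y-line → (7,6), t=0.7765
    cross y-line → (7,7), t=1.8117 (wall)
  → r_3 = 1.8117
beam 4: φ=45°, α=150°
  d=(-0.8660,0.5000)  start (7,5)  tX=0.6004 tY=1.5000  stride 1/|dx|=1.1547 1/|dy|=2.0000
    cross x-line → (6,5), t=0.6004
    cross y-line → (6,6), t=1.5000
    cross x-line → (5,6), t=1.7551
    cross x-line → (4,6), t=2.9098
    cross y-line → (4,7), t=3.5000 (wall)
  → r_4 = 3.5000
beam 5: φ=90°, α=195°
  d=(-0.9659,-0.2588)  start (7,5)  tX=0.5383 tY=0.9659  stride 1/|dx|=1.0353 1/|dy|=3.8637
    cross x-line → (6,5), t=0.5383
    cross y-line → (6,4), t=0.9659 (wall)
  → r_5 = 0.9659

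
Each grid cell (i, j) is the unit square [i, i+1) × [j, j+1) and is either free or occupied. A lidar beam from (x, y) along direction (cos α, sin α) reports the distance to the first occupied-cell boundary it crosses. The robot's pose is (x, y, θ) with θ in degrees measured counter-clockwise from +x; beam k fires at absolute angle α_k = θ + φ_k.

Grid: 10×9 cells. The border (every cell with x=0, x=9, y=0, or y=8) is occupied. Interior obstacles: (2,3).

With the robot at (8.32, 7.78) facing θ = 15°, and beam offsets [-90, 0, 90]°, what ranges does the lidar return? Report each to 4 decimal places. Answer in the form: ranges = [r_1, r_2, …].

beam 1: φ=-90°, α=285°
  d=(0.2588,-0.9659)  start (8,7)  tX=2.6273 tY=0.8075  stride 1/|dx|=3.8637 1/|dy|=1.0353
    cross y-line → (8,6), t=0.8075
    cross y-line → (8,5), t=1.8428
    cross x-line → (9,5), t=2.6273 (wall)
  → r_1 = 2.6273
beam 2: φ=0°, α=15°
  d=(0.9659,0.2588)  start (8,7)  tX=0.7040 tY=0.8500  stride 1/|dx|=1.0353 1/|dy|=3.8637
    cross x-line → (9,7), t=0.7040 (wall)
  → r_2 = 0.7040
beam 3: φ=90°, α=105°
  d=(-0.2588,0.9659)  start (8,7)  tX=1.2364 tY=0.2278  stride 1/|dx|=3.8637 1/|dy|=1.0353
    cross y-line → (8,8), t=0.2278 (wall)
  → r_3 = 0.2278

ranges = [2.6273, 0.7040, 0.2278]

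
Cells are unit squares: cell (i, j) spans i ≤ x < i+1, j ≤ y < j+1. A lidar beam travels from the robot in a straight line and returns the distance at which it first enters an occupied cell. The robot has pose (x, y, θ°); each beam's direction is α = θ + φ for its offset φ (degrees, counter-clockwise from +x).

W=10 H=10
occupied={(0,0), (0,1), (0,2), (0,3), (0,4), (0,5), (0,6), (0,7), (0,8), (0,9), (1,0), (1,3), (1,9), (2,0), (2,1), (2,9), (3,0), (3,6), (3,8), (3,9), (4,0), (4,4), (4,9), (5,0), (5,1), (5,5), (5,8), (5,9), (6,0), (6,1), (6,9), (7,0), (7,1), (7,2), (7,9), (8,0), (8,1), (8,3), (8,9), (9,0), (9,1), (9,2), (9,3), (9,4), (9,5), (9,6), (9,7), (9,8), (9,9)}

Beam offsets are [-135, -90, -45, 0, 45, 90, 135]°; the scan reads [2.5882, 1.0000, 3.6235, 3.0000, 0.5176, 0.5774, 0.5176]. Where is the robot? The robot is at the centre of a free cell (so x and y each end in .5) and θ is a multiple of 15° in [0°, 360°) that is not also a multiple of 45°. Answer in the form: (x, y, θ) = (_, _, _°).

(x, y, θ) = (4.5, 5.5, 210°)

Enumerate (i+0.5, j+0.5, θ) over the 51 free cells and 16 admissible headings. For each, cast all 7 beams and compare to the given ranges.
  (2.5, 5.5, 210°): beam 2 = 3.0000 ≠ 1.0000 ✗
  (8.5, 2.5, 300°): beam 1 = 0.5176 ≠ 2.5882 ✗
  (3.5, 3.5, 345°): beam 1 = 2.8868 ≠ 2.5882 ✗
  …
  (4.5, 5.5, 210°): r_1=2.5882, r_2=1.0000, r_3=3.6235, r_4=3.0000, r_5=0.5176, r_6=0.5774, r_7=0.5176 — all match ✓
Unique over the lattice → pose = (4.5, 5.5, 210°).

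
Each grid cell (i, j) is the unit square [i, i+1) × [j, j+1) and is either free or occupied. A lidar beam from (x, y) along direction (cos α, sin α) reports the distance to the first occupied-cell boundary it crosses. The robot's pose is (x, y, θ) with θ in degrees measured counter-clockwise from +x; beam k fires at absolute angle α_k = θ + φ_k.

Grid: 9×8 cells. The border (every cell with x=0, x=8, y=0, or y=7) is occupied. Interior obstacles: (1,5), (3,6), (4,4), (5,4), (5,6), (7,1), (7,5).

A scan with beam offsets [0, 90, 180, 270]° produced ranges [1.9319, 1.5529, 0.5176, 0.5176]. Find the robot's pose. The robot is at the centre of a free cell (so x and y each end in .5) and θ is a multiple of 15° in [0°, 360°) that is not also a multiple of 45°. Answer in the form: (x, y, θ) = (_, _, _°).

(x, y, θ) = (6.5, 6.5, 255°)

Enumerate (i+0.5, j+0.5, θ) over the 35 free cells and 16 admissible headings. For each, cast all 4 beams and compare to the given ranges.
  (2.5, 4.5, 15°): beam 1 = 1.5529 ≠ 1.9319 ✗
  (7.5, 2.5, 300°): beam 1 = 0.5774 ≠ 1.9319 ✗
  (2.5, 4.5, 105°): beam 1 = 2.5882 ≠ 1.9319 ✗
  …
  (6.5, 6.5, 255°): r_1=1.9319, r_2=1.5529, r_3=0.5176, r_4=0.5176 — all match ✓
Only this pose fits every beam.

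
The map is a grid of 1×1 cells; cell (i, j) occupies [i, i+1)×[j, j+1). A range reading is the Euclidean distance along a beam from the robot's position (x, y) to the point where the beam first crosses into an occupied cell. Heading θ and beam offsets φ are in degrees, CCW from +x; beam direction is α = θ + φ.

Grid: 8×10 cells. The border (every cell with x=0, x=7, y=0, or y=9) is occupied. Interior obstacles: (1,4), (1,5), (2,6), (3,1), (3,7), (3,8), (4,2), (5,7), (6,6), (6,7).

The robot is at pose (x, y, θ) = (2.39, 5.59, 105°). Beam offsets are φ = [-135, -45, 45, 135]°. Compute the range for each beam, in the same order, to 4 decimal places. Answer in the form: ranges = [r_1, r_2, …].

beam 1: φ=-135°, α=330°
  direction (0.8660, -0.5000); cell (2,5); t to first gridline: x 0.7044, y 1.1800 (then +1.1547 / +2.0000)
    (3,5) via x @ 0.7044
    (3,4) via y @ 1.1800
    (4,4) via x @ 1.8591
    (5,4) via x @ 3.0138
    (5,3) via y @ 3.1800
    (6,3) via x @ 4.1685
    (6,2) via y @ 5.1800
    (7,2) via x @ 5.3232  # hit
  → r_1 = 5.3232
beam 2: φ=-45°, α=60°
  direction (0.5000, 0.8660); cell (2,5); t to first gridline: x 1.2200, y 0.4734 (then +2.0000 / +1.1547)
    (2,6) via y @ 0.4734  # hit
  → r_2 = 0.4734
beam 3: φ=45°, α=150°
  direction (-0.8660, 0.5000); cell (2,5); t to first gridline: x 0.4503, y 0.8200 (then +1.1547 / +2.0000)
    (1,5) via x @ 0.4503  # hit
  → r_3 = 0.4503
beam 4: φ=135°, α=240°
  direction (-0.5000, -0.8660); cell (2,5); t to first gridline: x 0.7800, y 0.6813 (then +2.0000 / +1.1547)
    (2,4) via y @ 0.6813
    (1,4) via x @ 0.7800  # hit
  → r_4 = 0.7800

ranges = [5.3232, 0.4734, 0.4503, 0.7800]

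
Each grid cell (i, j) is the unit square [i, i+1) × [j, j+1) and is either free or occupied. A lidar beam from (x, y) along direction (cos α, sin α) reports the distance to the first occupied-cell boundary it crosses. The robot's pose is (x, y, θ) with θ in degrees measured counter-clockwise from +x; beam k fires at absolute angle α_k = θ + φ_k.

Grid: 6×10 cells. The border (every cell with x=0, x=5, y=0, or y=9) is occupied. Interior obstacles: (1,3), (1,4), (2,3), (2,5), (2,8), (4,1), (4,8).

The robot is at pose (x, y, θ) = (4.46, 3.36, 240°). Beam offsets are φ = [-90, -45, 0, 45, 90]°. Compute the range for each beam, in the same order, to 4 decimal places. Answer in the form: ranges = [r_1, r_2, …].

ranges = [2.8406, 3.5821, 2.7251, 1.4080, 0.6235]

beam 1: φ=-90°, α=150°
  cosα=-0.8660 sinα=0.5000 | (4,3) | tMaxX 0.5312 tMaxY 1.2800 | tΔX 1.1547 tΔY 2.0000
    t=0.5312 [x] (3,3)
    t=1.2800 [y] (3,4)
    t=1.6859 [x] (2,4)
    t=2.8406 [x] (1,4) — stop
  → r_1 = 2.8406
beam 2: φ=-45°, α=195°
  cosα=-0.9659 sinα=-0.2588 | (4,3) | tMaxX 0.4762 tMaxY 1.3909 | tΔX 1.0353 tΔY 3.8637
    t=0.4762 [x] (3,3)
    t=1.3909 [y] (3,2)
    t=1.5115 [x] (2,2)
    t=2.5468 [x] (1,2)
    t=3.5821 [x] (0,2) — stop
  → r_2 = 3.5821
beam 3: φ=0°, α=240°
  cosα=-0.5000 sinα=-0.8660 | (4,3) | tMaxX 0.9200 tMaxY 0.4157 | tΔX 2.0000 tΔY 1.1547
    t=0.4157 [y] (4,2)
    t=0.9200 [x] (3,2)
    t=1.5704 [y] (3,1)
    t=2.7251 [y] (3,0) — stop
  → r_3 = 2.7251
beam 4: φ=45°, α=285°
  cosα=0.2588 sinα=-0.9659 | (4,3) | tMaxX 2.0864 tMaxY 0.3727 | tΔX 3.8637 tΔY 1.0353
    t=0.3727 [y] (4,2)
    t=1.4080 [y] (4,1) — stop
  → r_4 = 1.4080
beam 5: φ=90°, α=330°
  cosα=0.8660 sinα=-0.5000 | (4,3) | tMaxX 0.6235 tMaxY 0.7200 | tΔX 1.1547 tΔY 2.0000
    t=0.6235 [x] (5,3) — stop
  → r_5 = 0.6235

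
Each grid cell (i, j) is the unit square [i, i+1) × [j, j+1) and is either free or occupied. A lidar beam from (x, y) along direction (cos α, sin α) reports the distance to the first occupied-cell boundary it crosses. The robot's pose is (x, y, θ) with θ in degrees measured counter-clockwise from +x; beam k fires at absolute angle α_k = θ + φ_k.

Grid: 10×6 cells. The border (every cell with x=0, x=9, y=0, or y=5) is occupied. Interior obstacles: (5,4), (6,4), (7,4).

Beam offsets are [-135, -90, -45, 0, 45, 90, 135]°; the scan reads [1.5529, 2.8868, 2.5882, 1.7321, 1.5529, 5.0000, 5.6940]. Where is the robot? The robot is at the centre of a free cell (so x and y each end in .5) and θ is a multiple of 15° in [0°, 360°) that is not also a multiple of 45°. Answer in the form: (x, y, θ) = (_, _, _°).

The pose lattice has 29·16 = 464 candidates. Test each by forward raycasting.
  (5.5, 1.5, 75°): beam 1 = 0.5774 ≠ 1.5529 ✗
  (3.5, 1.5, 75°): beam 1 = 0.5774 ≠ 1.5529 ✗
  (6.5, 3.5, 75°): beam 1 = 2.8868 ≠ 1.5529 ✗
  …
  (6.5, 2.5, 60°): r_1=1.5529, r_2=2.8868, r_3=2.5882, r_4=1.7321, r_5=1.5529, r_6=5.0000, r_7=5.6940 — all match ✓
No second candidate reproduces the full scan.

(x, y, θ) = (6.5, 2.5, 60°)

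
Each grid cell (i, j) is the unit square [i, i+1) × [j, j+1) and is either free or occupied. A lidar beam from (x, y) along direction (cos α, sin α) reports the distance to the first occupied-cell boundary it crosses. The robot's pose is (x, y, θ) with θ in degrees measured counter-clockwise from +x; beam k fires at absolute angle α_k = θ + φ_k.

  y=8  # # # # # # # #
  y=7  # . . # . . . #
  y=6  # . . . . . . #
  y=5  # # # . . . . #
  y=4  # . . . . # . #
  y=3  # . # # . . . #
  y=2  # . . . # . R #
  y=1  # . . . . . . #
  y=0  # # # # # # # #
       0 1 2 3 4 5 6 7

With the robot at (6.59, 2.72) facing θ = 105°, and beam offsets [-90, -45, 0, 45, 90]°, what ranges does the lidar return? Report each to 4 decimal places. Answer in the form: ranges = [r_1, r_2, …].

ranges = [0.4245, 0.8200, 2.2796, 4.5600, 1.6461]

beam 1: φ=-90°, α=15°
  d=(0.9659,0.2588)  start (6,2)  tX=0.4245 tY=1.0818  stride 1/|dx|=1.0353 1/|dy|=3.8637
    cross x-line → (7,2), t=0.4245 (wall)
  → r_1 = 0.4245
beam 2: φ=-45°, α=60°
  d=(0.5000,0.8660)  start (6,2)  tX=0.8200 tY=0.3233  stride 1/|dx|=2.0000 1/|dy|=1.1547
    cross y-line → (6,3), t=0.3233
    cross x-line → (7,3), t=0.8200 (wall)
  → r_2 = 0.8200
beam 3: φ=0°, α=105°
  d=(-0.2588,0.9659)  start (6,2)  tX=2.2796 tY=0.2899  stride 1/|dx|=3.8637 1/|dy|=1.0353
    cross y-line → (6,3), t=0.2899
    cross y-line → (6,4), t=1.3252
    cross x-line → (5,4), t=2.2796 (wall)
  → r_3 = 2.2796
beam 4: φ=45°, α=150°
  d=(-0.8660,0.5000)  start (6,2)  tX=0.6813 tY=0.5600  stride 1/|dx|=1.1547 1/|dy|=2.0000
    cross y-line → (6,3), t=0.5600
    cross x-line → (5,3), t=0.6813
    cross x-line → (4,3), t=1.8360
    cross y-line → (4,4), t=2.5600
    cross x-line → (3,4), t=2.9907
    cross x-line → (2,4), t=4.1454
    cross y-line → (2,5), t=4.5600 (wall)
  → r_4 = 4.5600
beam 5: φ=90°, α=195°
  d=(-0.9659,-0.2588)  start (6,2)  tX=0.6108 tY=2.7819  stride 1/|dx|=1.0353 1/|dy|=3.8637
    cross x-line → (5,2), t=0.6108
    cross x-line → (4,2), t=1.6461 (wall)
  → r_5 = 1.6461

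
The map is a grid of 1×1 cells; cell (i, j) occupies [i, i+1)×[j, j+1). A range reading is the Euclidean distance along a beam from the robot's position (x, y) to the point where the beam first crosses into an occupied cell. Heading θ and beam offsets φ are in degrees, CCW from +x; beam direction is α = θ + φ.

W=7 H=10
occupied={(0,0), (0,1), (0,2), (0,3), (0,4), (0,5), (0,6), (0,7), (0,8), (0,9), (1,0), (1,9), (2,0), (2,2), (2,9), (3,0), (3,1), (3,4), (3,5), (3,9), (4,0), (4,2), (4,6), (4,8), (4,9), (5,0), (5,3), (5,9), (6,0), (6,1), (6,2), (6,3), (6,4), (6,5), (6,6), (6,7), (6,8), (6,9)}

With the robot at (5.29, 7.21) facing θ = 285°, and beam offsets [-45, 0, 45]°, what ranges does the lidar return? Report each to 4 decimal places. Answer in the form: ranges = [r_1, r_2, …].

beam 1: φ=-45°, α=240°
  direction (-0.5000, -0.8660); cell (5,7); t to first gridline: x 0.5800, y 0.2425 (then +2.0000 / +1.1547)
    (5,6) via y @ 0.2425
    (4,6) via x @ 0.5800  # hit
  → r_1 = 0.5800
beam 2: φ=0°, α=285°
  direction (0.2588, -0.9659); cell (5,7); t to first gridline: x 2.7432, y 0.2174 (then +3.8637 / +1.0353)
    (5,6) via y @ 0.2174
    (5,5) via y @ 1.2527
    (5,4) via y @ 2.2880
    (6,4) via x @ 2.7432  # hit
  → r_2 = 2.7432
beam 3: φ=45°, α=330°
  direction (0.8660, -0.5000); cell (5,7); t to first gridline: x 0.8198, y 0.4200 (then +1.1547 / +2.0000)
    (5,6) via y @ 0.4200
    (6,6) via x @ 0.8198  # hit
  → r_3 = 0.8198

ranges = [0.5800, 2.7432, 0.8198]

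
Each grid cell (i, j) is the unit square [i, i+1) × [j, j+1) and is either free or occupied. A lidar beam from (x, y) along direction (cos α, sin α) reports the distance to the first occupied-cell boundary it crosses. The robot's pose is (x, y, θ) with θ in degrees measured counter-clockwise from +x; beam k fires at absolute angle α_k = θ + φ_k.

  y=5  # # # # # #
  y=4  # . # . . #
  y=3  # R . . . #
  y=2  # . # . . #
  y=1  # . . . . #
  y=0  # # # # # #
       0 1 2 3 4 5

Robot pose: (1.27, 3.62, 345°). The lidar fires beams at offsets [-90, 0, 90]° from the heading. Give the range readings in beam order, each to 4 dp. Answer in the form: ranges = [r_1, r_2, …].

ranges = [1.0432, 3.8616, 1.4287]

beam 1: φ=-90°, α=255°
  cosα=-0.2588 sinα=-0.9659 | (1,3) | tMaxX 1.0432 tMaxY 0.6419 | tΔX 3.8637 tΔY 1.0353
    t=0.6419 [y] (1,2)
    t=1.0432 [x] (0,2) — stop
  → r_1 = 1.0432
beam 2: φ=0°, α=345°
  cosα=0.9659 sinα=-0.2588 | (1,3) | tMaxX 0.7558 tMaxY 2.3955 | tΔX 1.0353 tΔY 3.8637
    t=0.7558 [x] (2,3)
    t=1.7910 [x] (3,3)
    t=2.3955 [y] (3,2)
    t=2.8263 [x] (4,2)
    t=3.8616 [x] (5,2) — stop
  → r_2 = 3.8616
beam 3: φ=90°, α=75°
  cosα=0.2588 sinα=0.9659 | (1,3) | tMaxX 2.8205 tMaxY 0.3934 | tΔX 3.8637 tΔY 1.0353
    t=0.3934 [y] (1,4)
    t=1.4287 [y] (1,5) — stop
  → r_3 = 1.4287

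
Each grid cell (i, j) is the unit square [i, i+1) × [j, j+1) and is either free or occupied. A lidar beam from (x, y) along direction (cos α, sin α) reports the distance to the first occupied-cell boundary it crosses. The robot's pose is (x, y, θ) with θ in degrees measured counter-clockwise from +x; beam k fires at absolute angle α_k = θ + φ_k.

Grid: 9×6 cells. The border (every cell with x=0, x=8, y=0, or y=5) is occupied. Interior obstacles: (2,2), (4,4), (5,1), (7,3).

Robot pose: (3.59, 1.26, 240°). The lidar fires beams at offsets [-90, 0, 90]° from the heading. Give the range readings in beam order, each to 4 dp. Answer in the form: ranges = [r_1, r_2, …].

ranges = [1.4800, 0.3002, 0.5200]

beam 1: φ=-90°, α=150°
  direction (-0.8660, 0.5000); cell (3,1); t to first gridline: x 0.6813, y 1.4800 (then +1.1547 / +2.0000)
    (2,1) via x @ 0.6813
    (2,2) via y @ 1.4800  # hit
  → r_1 = 1.4800
beam 2: φ=0°, α=240°
  direction (-0.5000, -0.8660); cell (3,1); t to first gridline: x 1.1800, y 0.3002 (then +2.0000 / +1.1547)
    (3,0) via y @ 0.3002  # hit
  → r_2 = 0.3002
beam 3: φ=90°, α=330°
  direction (0.8660, -0.5000); cell (3,1); t to first gridline: x 0.4734, y 0.5200 (then +1.1547 / +2.0000)
    (4,1) via x @ 0.4734
    (4,0) via y @ 0.5200  # hit
  → r_3 = 0.5200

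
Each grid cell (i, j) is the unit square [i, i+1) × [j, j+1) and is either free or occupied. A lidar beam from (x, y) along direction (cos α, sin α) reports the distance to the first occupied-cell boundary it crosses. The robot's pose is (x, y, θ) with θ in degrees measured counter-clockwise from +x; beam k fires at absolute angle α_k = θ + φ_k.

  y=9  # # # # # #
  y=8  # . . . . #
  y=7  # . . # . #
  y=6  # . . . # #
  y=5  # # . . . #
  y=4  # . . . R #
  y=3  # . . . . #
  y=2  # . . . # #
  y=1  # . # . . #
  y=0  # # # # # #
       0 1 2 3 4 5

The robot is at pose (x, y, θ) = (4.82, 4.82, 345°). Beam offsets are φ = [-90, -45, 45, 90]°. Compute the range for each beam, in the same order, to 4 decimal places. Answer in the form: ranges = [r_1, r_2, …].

beam 1: φ=-90°, α=255°
  dir = (cos 255°, sin 255°) = (-0.2588, -0.9659); from cell (4,4)
  next x-line at t=3.1682, next y-line at t=0.8489; Δt_x=3.8637, Δt_y=1.0353
    y: enter (4,3) at t=0.8489
    y: enter (4,2) at t=1.8842 ← occupied
  → r_1 = 1.8842
beam 2: φ=-45°, α=300°
  dir = (cos 300°, sin 300°) = (0.5000, -0.8660); from cell (4,4)
  next x-line at t=0.3600, next y-line at t=0.9469; Δt_x=2.0000, Δt_y=1.1547
    x: enter (5,4) at t=0.3600 ← occupied
  → r_2 = 0.3600
beam 3: φ=45°, α=30°
  dir = (cos 30°, sin 30°) = (0.8660, 0.5000); from cell (4,4)
  next x-line at t=0.2078, next y-line at t=0.3600; Δt_x=1.1547, Δt_y=2.0000
    x: enter (5,4) at t=0.2078 ← occupied
  → r_3 = 0.2078
beam 4: φ=90°, α=75°
  dir = (cos 75°, sin 75°) = (0.2588, 0.9659); from cell (4,4)
  next x-line at t=0.6955, next y-line at t=0.1863; Δt_x=3.8637, Δt_y=1.0353
    y: enter (4,5) at t=0.1863
    x: enter (5,5) at t=0.6955 ← occupied
  → r_4 = 0.6955

ranges = [1.8842, 0.3600, 0.2078, 0.6955]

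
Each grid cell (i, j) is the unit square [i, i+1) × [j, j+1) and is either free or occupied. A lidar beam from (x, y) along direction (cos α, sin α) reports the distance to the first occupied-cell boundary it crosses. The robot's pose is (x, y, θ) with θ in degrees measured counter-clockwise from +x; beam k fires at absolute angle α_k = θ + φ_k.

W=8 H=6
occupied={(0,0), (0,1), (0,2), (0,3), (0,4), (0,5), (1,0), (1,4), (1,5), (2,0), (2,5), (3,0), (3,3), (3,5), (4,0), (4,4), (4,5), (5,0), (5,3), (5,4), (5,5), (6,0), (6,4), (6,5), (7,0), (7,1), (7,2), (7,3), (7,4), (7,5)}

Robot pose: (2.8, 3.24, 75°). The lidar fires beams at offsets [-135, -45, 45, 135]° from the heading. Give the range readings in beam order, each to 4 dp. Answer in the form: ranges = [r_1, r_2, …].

beam 1: φ=-135°, α=300°
  d=(0.5000,-0.8660)  start (2,3)  tX=0.4000 tY=0.2771  stride 1/|dx|=2.0000 1/|dy|=1.1547
    cross y-line → (2,2), t=0.2771
    cross x-line → (3,2), t=0.4000
    cross y-line → (3,1), t=1.4318
    cross x-line → (4,1), t=2.4000
    cross y-line → (4,0), t=2.5865 (wall)
  → r_1 = 2.5865
beam 2: φ=-45°, α=30°
  d=(0.8660,0.5000)  start (2,3)  tX=0.2309 tY=1.5200  stride 1/|dx|=1.1547 1/|dy|=2.0000
    cross x-line → (3,3), t=0.2309 (wall)
  → r_2 = 0.2309
beam 3: φ=45°, α=120°
  d=(-0.5000,0.8660)  start (2,3)  tX=1.6000 tY=0.8776  stride 1/|dx|=2.0000 1/|dy|=1.1547
    cross y-line → (2,4), t=0.8776
    cross x-line → (1,4), t=1.6000 (wall)
  → r_3 = 1.6000
beam 4: φ=135°, α=210°
  d=(-0.8660,-0.5000)  start (2,3)  tX=0.9238 tY=0.4800  stride 1/|dx|=1.1547 1/|dy|=2.0000
    cross y-line → (2,2), t=0.4800
    cross x-line → (1,2), t=0.9238
    cross x-line → (0,2), t=2.0785 (wall)
  → r_4 = 2.0785

ranges = [2.5865, 0.2309, 1.6000, 2.0785]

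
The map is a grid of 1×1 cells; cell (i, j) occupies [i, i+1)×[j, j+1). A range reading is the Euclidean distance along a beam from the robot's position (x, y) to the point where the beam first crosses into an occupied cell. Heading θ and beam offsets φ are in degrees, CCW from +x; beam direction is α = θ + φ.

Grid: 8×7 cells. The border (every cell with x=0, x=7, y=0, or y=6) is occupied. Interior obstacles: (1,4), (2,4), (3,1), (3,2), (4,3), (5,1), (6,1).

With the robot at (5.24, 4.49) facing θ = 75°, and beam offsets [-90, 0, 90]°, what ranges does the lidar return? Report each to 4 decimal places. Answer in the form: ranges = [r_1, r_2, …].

beam 1: φ=-90°, α=345°
  cosα=0.9659 sinα=-0.2588 | (5,4) | tMaxX 0.7868 tMaxY 1.8932 | tΔX 1.0353 tΔY 3.8637
    t=0.7868 [x] (6,4)
    t=1.8221 [x] (7,4) — stop
  → r_1 = 1.8221
beam 2: φ=0°, α=75°
  cosα=0.2588 sinα=0.9659 | (5,4) | tMaxX 2.9364 tMaxY 0.5280 | tΔX 3.8637 tΔY 1.0353
    t=0.5280 [y] (5,5)
    t=1.5633 [y] (5,6) — stop
  → r_2 = 1.5633
beam 3: φ=90°, α=165°
  cosα=-0.9659 sinα=0.2588 | (5,4) | tMaxX 0.2485 tMaxY 1.9705 | tΔX 1.0353 tΔY 3.8637
    t=0.2485 [x] (4,4)
    t=1.2837 [x] (3,4)
    t=1.9705 [y] (3,5)
    t=2.3190 [x] (2,5)
    t=3.3543 [x] (1,5)
    t=4.3896 [x] (0,5) — stop
  → r_3 = 4.3896

ranges = [1.8221, 1.5633, 4.3896]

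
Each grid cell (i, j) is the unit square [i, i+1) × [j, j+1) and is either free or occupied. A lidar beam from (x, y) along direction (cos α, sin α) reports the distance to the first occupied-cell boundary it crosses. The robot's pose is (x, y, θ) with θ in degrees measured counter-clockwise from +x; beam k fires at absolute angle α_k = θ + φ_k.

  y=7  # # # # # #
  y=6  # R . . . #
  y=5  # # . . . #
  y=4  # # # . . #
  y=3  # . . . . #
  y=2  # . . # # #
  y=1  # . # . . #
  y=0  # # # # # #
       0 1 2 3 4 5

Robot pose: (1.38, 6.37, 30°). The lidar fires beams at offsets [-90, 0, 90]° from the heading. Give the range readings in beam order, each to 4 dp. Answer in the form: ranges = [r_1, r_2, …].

ranges = [0.4272, 1.2600, 0.7275]

beam 1: φ=-90°, α=300°
  dir = (cos 300°, sin 300°) = (0.5000, -0.8660); from cell (1,6)
  next x-line at t=1.2400, next y-line at t=0.4272; Δt_x=2.0000, Δt_y=1.1547
    y: enter (1,5) at t=0.4272 ← occupied
  → r_1 = 0.4272
beam 2: φ=0°, α=30°
  dir = (cos 30°, sin 30°) = (0.8660, 0.5000); from cell (1,6)
  next x-line at t=0.7159, next y-line at t=1.2600; Δt_x=1.1547, Δt_y=2.0000
    x: enter (2,6) at t=0.7159
    y: enter (2,7) at t=1.2600 ← occupied
  → r_2 = 1.2600
beam 3: φ=90°, α=120°
  dir = (cos 120°, sin 120°) = (-0.5000, 0.8660); from cell (1,6)
  next x-line at t=0.7600, next y-line at t=0.7275; Δt_x=2.0000, Δt_y=1.1547
    y: enter (1,7) at t=0.7275 ← occupied
  → r_3 = 0.7275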